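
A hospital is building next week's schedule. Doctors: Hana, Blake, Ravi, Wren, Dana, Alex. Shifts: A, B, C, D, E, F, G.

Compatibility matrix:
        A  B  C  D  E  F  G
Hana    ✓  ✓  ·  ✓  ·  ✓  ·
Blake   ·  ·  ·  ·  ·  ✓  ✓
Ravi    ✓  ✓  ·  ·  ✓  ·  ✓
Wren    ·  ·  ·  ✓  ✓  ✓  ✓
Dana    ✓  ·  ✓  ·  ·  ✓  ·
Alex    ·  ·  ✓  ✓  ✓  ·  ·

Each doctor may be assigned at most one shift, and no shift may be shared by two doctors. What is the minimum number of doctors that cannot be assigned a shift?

0

For example, pair Hana→F, Blake→G, Ravi→B, Wren→D, Dana→C, Alex→E.
All 6 doctors are matched, so no larger matching exists.
That matches 6 of the 6, leaving 0 unmatched; no matching can do better.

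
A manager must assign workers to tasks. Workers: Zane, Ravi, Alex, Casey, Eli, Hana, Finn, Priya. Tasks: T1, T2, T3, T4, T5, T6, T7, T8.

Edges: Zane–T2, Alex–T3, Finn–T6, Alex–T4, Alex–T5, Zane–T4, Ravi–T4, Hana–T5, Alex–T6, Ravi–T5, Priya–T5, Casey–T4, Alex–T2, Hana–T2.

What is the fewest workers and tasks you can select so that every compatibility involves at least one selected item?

5

{Alex, Finn, T2, T4, T5} is a vertex cover of size 5: every edge has an endpoint in this set.
No smaller cover exists because Zane–T2, Ravi–T5, Alex–T3, Casey–T4, Finn–T6 is a matching of size 5, and a cover must include an endpoint of each of these disjoint edges (König's theorem).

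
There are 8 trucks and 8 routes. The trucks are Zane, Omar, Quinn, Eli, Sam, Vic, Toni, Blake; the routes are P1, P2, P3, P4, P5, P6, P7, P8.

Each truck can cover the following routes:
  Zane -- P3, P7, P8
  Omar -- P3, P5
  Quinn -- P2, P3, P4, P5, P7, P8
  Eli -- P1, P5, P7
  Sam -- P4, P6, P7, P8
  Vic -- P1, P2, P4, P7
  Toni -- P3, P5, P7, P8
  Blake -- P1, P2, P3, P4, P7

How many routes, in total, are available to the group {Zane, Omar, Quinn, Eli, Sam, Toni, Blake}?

8

The union of neighbours of {Zane, Omar, Quinn, Eli, Sam, Toni, Blake} is {P1, P2, P3, P4, P5, P6, P7, P8}, which has 8 elements.
Since |N(S)| = 8 ≥ |S| = 7, Hall's condition holds for this subset.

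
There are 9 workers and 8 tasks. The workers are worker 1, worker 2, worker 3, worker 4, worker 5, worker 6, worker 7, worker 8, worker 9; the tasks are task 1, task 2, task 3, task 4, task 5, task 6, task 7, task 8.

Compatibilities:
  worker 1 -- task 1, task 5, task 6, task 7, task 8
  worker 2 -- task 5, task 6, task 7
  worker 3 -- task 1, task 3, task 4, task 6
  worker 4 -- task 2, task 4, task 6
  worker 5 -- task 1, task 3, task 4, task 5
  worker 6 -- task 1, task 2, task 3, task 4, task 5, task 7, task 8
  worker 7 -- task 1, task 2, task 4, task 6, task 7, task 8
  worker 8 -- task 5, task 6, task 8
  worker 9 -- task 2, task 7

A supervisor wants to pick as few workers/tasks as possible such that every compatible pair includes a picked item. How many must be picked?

8

A maximum matching has 8 edges (e.g. worker 1–task 7, worker 2–task 5, worker 3–task 6, worker 4–task 2, worker 5–task 3, worker 6–task 1, worker 7–task 4, worker 8–task 8).
By König's theorem the minimum vertex cover has the same size. One such cover is {task 1, task 2, task 3, task 4, task 5, task 6, task 7, task 8}.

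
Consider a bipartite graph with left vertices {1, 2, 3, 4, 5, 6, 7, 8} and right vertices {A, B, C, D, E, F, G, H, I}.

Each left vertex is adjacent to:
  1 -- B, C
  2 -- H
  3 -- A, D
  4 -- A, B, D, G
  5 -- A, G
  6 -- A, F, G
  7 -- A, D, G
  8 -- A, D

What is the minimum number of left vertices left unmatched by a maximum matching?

1

For example, pair 1-C, 2-H, 3-D, 4-B, 5-A, 6-F, 7-G.
The set {3, 5, 7, 8} has only 3 neighbours ({A, D, G}), so by Hall's theorem at most 7 of the 8 left vertices can be matched.
That matches 7 of the 8, leaving 1 unmatched; no matching can do better.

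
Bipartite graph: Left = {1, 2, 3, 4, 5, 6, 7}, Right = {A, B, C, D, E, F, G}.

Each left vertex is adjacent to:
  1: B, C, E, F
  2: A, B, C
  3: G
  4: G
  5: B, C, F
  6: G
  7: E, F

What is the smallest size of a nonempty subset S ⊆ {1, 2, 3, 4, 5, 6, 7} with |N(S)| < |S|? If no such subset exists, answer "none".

Take S = {3, 4}. Its neighbourhood is {G}, so |N(S)| = 1 < |S| = 2.
No single vertex violates Hall's condition since each has at least one neighbour, so 2 is the minimum.

2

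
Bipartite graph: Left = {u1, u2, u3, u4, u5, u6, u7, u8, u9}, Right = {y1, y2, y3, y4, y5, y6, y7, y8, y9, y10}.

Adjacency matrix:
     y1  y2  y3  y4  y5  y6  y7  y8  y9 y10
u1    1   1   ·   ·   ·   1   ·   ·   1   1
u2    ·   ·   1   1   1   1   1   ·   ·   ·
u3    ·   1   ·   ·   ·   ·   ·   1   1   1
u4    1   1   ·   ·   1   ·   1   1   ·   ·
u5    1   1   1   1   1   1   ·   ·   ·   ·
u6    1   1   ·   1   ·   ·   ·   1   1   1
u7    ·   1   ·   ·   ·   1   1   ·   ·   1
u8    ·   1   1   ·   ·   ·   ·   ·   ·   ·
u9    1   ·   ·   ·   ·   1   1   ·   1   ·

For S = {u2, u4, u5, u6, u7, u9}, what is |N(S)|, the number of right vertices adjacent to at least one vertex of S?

10

The union of neighbours of {u2, u4, u5, u6, u7, u9} is {y1, y2, y3, y4, y5, y6, y7, y8, y9, y10}, which has 10 elements.
Since |N(S)| = 10 ≥ |S| = 6, Hall's condition holds for this subset.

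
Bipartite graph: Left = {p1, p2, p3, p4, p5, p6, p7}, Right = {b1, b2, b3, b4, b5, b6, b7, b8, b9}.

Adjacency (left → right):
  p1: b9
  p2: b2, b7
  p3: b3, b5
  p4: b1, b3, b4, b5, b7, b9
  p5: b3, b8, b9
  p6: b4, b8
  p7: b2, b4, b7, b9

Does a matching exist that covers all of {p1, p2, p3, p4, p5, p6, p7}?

Yes

For example, pair p1–b9, p2–b2, p3–b5, p4–b1, p5–b3, p6–b8, p7–b7.
All 7 left vertices are covered.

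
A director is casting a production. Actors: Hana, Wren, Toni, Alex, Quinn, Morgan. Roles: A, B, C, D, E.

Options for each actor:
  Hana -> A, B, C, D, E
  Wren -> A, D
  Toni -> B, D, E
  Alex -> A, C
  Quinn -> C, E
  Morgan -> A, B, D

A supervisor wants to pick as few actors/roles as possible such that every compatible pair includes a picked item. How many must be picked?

A maximum matching has 5 edges (e.g. Hana–A, Wren–D, Toni–B, Alex–C, Quinn–E).
By König's theorem the minimum vertex cover has the same size. One such cover is {A, B, C, D, E}.

5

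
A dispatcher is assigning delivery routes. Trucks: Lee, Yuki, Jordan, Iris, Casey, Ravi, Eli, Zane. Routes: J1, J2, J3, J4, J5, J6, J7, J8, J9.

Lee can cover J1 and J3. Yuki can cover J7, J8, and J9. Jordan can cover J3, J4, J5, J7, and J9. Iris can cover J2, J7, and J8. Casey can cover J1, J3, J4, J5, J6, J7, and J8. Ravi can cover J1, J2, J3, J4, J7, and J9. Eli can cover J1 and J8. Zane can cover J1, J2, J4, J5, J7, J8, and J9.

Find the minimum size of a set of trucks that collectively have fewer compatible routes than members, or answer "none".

none

A matching saturating every truck exists, for instance Lee→J3, Yuki→J7, Jordan→J5, Iris→J8, Casey→J6, Ravi→J2, Eli→J1, Zane→J9.
By Hall's marriage theorem, this means |N(S)| ≥ |S| for every subset S, so no violating subset exists.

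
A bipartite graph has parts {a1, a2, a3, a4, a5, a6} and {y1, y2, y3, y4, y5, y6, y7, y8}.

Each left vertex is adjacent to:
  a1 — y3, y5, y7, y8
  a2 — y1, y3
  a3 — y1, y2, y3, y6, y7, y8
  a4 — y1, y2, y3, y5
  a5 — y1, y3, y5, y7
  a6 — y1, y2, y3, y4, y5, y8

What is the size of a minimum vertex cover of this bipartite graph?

6

The 6 edges a1–y8, a2–y1, a3–y7, a4–y2, a5–y3, a6–y4 form a matching, so any vertex cover needs at least 6 vertices (one per matched edge).
Conversely {a1, a2, a3, a4, a5, a6} meets every edge and has exactly 6 vertices, so 6 is optimal.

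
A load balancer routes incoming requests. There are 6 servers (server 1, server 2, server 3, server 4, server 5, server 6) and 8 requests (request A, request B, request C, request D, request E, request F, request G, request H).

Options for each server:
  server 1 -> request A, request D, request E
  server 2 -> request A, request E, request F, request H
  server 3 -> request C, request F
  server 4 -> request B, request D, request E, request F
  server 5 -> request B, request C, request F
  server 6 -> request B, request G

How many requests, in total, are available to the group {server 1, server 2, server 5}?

The union of neighbours of {server 1, server 2, server 5} is {request A, request B, request C, request D, request E, request F, request H}, which has 7 elements.
Since |N(S)| = 7 ≥ |S| = 3, Hall's condition holds for this subset.

7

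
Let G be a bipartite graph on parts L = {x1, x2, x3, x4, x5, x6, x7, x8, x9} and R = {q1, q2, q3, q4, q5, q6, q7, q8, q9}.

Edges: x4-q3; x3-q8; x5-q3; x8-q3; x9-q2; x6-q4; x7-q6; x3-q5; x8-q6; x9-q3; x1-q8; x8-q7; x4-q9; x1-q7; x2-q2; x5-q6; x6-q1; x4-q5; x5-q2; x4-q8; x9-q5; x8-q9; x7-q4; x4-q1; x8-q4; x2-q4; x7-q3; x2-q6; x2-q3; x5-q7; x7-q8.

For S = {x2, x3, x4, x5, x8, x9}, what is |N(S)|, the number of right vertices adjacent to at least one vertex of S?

The union of neighbours of {x2, x3, x4, x5, x8, x9} is {q1, q2, q3, q4, q5, q6, q7, q8, q9}, which has 9 elements.
Since |N(S)| = 9 ≥ |S| = 6, Hall's condition holds for this subset.

9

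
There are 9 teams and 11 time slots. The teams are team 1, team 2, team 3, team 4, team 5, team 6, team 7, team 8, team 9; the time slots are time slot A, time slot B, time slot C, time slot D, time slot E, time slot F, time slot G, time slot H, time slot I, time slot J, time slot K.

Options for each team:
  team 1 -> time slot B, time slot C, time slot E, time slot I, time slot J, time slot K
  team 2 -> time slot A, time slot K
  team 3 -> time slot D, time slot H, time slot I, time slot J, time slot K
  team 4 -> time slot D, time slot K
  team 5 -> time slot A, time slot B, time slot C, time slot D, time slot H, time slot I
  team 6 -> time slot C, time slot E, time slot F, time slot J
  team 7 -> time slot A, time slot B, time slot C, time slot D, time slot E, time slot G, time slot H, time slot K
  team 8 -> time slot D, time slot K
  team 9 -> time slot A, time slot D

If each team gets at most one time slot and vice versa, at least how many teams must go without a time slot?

One maximum matching: team 1–time slot E, team 2–time slot A, team 3–time slot J, team 4–time slot D, team 5–time slot H, team 6–time slot F, team 7–time slot C, team 8–time slot K.
The set {team 2, team 4, team 8, team 9} has only 3 neighbours ({time slot A, time slot D, time slot K}), so by Hall's theorem at most 8 of the 9 teams can be matched.
That matches 8 of the 9, leaving 1 unmatched; no matching can do better.

1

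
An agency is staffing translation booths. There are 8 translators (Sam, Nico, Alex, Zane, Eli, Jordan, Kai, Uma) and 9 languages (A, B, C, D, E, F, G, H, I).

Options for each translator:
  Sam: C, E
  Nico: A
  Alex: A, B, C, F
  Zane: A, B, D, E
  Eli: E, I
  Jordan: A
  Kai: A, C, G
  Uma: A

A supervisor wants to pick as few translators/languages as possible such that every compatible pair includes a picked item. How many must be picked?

A maximum matching has 6 edges (e.g. Sam–E, Nico–A, Alex–F, Zane–B, Eli–I, Kai–C).
By König's theorem the minimum vertex cover has the same size. One such cover is {Sam, Alex, Zane, Eli, Kai, A}.

6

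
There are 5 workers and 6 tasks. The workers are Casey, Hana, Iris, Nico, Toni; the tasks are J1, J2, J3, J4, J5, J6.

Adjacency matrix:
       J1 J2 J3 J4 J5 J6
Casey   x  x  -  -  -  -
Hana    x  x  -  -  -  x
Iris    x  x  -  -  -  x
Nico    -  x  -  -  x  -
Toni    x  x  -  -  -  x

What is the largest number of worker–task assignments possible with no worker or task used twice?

4

One maximum matching: Casey-J2, Hana-J1, Iris-J6, Nico-J5.
The set {Casey, Hana, Iris, Toni} has only 3 neighbours ({J1, J2, J6}), so by Hall's theorem at most 4 of the 5 workers can be matched.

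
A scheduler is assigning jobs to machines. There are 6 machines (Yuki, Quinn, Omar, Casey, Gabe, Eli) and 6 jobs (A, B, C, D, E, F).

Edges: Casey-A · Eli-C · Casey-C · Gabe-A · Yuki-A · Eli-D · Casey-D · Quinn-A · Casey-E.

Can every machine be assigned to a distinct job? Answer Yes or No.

The set {Yuki, Quinn, Omar, Gabe} has only 1 neighbour ({A}), so by Hall's theorem at most 3 of the 6 machines can be matched.
Hence no matching covers every machine.

No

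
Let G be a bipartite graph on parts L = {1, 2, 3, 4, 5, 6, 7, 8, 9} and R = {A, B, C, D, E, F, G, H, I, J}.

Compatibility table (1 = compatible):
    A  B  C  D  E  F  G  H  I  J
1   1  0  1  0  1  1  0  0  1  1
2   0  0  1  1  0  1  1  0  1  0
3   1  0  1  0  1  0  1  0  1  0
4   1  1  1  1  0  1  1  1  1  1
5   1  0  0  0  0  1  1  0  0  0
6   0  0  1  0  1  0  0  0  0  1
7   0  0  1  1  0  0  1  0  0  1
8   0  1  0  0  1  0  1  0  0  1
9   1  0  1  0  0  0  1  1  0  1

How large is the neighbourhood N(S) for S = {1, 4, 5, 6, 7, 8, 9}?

10

The union of neighbours of {1, 4, 5, 6, 7, 8, 9} is {A, B, C, D, E, F, G, H, I, J}, which has 10 elements.
Since |N(S)| = 10 ≥ |S| = 7, Hall's condition holds for this subset.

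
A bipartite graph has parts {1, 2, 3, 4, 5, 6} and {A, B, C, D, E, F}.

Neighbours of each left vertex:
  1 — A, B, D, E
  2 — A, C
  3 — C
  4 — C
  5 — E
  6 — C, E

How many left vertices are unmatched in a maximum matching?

For example, pair 1→B, 2→A, 3→C, 5→E.
The set {3, 4, 5, 6} has only 2 neighbours ({C, E}), so by Hall's theorem at most 4 of the 6 left vertices can be matched.
That matches 4 of the 6, leaving 2 unmatched; no matching can do better.

2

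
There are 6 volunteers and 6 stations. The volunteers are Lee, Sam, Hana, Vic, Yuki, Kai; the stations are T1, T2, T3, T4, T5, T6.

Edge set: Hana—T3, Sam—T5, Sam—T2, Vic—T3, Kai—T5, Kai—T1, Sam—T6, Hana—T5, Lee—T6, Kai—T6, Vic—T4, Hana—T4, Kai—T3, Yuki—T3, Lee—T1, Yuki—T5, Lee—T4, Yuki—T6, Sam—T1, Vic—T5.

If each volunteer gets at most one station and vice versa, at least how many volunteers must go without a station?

0

For example, pair Lee→T1, Sam→T2, Hana→T3, Vic→T4, Yuki→T6, Kai→T5.
All 6 volunteers are matched, so no larger matching exists.
That matches 6 of the 6, leaving 0 unmatched; no matching can do better.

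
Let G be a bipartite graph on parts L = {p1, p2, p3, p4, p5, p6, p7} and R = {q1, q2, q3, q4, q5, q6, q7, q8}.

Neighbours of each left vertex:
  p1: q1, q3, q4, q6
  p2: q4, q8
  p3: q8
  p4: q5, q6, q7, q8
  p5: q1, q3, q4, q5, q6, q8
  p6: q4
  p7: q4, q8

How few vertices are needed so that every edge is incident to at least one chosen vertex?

{p1, p4, p5, q4, q8} is a vertex cover of size 5: every edge has an endpoint in this set.
No smaller cover exists because p1–q3, p2–q4, p3–q8, p4–q7, p5–q6 is a matching of size 5, and a cover must include an endpoint of each of these disjoint edges (König's theorem).

5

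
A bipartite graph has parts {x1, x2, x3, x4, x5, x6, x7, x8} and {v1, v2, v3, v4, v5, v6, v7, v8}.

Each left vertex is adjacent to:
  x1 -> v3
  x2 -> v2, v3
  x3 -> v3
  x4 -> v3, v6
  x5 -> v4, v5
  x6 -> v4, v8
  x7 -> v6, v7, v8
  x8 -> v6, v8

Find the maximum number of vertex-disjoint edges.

A valid assignment of size 7: x1-v3, x2-v2, x4-v6, x5-v5, x6-v4, x7-v7, x8-v8.
The set {x1, x3} has only 1 neighbour ({v3}), so by Hall's theorem at most 7 of the 8 left vertices can be matched.

7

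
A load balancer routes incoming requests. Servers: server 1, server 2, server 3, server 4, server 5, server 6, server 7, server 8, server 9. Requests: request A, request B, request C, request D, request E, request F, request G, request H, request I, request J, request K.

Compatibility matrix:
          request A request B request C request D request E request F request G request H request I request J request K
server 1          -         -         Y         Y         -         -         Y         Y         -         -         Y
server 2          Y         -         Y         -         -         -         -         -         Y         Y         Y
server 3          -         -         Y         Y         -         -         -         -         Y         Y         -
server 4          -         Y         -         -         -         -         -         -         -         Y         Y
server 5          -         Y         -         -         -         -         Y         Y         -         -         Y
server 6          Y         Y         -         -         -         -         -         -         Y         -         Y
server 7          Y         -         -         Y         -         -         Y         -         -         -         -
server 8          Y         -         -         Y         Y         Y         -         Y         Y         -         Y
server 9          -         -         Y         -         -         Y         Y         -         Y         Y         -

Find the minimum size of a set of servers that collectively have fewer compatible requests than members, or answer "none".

A matching saturating every server exists, for instance server 1→request H, server 2→request J, server 3→request C, server 4→request B, server 5→request K, server 6→request A, server 7→request G, server 8→request E, server 9→request F.
By Hall's marriage theorem, this means |N(S)| ≥ |S| for every subset S, so no violating subset exists.

none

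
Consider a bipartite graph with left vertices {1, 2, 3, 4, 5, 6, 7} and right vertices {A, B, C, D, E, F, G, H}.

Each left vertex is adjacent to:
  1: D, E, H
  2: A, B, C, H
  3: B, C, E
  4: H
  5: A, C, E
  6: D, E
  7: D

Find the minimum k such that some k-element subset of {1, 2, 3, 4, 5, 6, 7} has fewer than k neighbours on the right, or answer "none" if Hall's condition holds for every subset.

Take S = {1, 4, 6, 7}. Its neighbourhood is {D, E, H}, so |N(S)| = 3 < |S| = 4.
Every subset of size less than 4 has at least as many neighbours as members, so 4 is the minimum.

4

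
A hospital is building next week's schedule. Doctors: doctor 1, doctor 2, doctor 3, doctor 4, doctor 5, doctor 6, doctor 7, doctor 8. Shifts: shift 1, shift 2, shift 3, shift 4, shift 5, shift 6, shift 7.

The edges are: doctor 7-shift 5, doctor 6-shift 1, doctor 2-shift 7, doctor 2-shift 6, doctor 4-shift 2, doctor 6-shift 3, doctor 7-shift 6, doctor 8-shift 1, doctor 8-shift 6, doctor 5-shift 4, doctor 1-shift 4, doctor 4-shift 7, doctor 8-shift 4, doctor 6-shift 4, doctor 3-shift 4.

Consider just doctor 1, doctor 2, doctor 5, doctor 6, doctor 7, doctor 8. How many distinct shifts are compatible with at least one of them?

The union of neighbours of {doctor 1, doctor 2, doctor 5, doctor 6, doctor 7, doctor 8} is {shift 1, shift 3, shift 4, shift 5, shift 6, shift 7}, which has 6 elements.
Since |N(S)| = 6 ≥ |S| = 6, Hall's condition holds for this subset.

6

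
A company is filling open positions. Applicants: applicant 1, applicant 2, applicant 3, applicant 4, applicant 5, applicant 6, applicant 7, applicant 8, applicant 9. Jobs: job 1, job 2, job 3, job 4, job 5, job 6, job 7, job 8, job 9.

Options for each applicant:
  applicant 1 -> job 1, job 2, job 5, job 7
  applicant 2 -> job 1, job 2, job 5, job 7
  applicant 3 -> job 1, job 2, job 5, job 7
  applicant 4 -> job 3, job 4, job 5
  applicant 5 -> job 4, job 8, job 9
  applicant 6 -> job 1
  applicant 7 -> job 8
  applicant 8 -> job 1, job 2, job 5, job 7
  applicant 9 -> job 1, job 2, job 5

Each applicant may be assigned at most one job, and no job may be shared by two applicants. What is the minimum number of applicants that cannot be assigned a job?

A valid assignment of size 7: applicant 1-job 7, applicant 2-job 2, applicant 3-job 5, applicant 4-job 3, applicant 5-job 9, applicant 6-job 1, applicant 7-job 8.
The set {applicant 1, applicant 2, applicant 3, applicant 6, applicant 8, applicant 9} has only 4 neighbours ({job 1, job 2, job 5, job 7}), so by Hall's theorem at most 7 of the 9 applicants can be matched.
That matches 7 of the 9, leaving 2 unmatched; no matching can do better.

2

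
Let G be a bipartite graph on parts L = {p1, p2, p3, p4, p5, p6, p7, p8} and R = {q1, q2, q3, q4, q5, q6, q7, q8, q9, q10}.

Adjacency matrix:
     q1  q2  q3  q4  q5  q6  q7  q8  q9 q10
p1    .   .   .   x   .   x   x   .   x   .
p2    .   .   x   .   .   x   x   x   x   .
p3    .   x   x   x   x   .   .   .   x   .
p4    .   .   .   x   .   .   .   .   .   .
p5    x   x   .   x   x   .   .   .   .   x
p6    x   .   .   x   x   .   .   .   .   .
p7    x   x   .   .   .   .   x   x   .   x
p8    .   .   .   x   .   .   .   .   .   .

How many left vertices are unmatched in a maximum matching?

1

One maximum matching: p1–q6, p2–q9, p3–q3, p4–q4, p5–q1, p6–q5, p7–q7.
The set {p4, p8} has only 1 neighbour ({q4}), so by Hall's theorem at most 7 of the 8 left vertices can be matched.
That matches 7 of the 8, leaving 1 unmatched; no matching can do better.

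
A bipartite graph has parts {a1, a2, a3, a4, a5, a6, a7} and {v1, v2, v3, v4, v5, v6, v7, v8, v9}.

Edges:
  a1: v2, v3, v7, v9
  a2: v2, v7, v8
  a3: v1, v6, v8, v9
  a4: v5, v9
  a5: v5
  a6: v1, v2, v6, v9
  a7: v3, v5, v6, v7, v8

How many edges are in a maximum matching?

One maximum matching: a1–v2, a2–v7, a3–v6, a4–v9, a5–v5, a6–v1, a7–v3.
This saturates every left vertex, so 7 is the maximum.

7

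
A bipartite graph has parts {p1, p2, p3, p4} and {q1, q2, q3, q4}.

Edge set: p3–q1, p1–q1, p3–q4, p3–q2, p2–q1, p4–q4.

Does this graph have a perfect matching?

The set {p1, p2} has only 1 neighbour ({q1}), so by Hall's theorem at most 3 of the 4 left vertices can be matched.
Hence no matching covers every left vertex.

No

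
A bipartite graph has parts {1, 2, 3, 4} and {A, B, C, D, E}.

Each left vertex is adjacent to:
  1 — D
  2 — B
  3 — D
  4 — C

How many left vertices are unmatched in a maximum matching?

1

For example, pair 1-D, 2-B, 4-C.
The set {1, 3} has only 1 neighbour ({D}), so by Hall's theorem at most 3 of the 4 left vertices can be matched.
That matches 3 of the 4, leaving 1 unmatched; no matching can do better.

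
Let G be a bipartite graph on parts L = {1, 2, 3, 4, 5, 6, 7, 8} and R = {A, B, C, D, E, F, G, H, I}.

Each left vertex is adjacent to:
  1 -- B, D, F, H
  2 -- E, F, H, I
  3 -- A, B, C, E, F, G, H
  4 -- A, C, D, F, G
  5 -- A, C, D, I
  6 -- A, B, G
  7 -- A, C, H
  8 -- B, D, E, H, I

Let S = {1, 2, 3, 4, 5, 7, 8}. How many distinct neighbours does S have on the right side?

The union of neighbours of {1, 2, 3, 4, 5, 7, 8} is {A, B, C, D, E, F, G, H, I}, which has 9 elements.
Since |N(S)| = 9 ≥ |S| = 7, Hall's condition holds for this subset.

9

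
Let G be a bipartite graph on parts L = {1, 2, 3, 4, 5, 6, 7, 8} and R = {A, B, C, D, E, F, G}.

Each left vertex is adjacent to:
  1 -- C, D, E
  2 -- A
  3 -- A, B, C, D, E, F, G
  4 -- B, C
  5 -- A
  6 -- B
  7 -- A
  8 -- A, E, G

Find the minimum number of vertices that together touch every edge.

6

The 6 edges 1–D, 2–A, 3–G, 4–C, 6–B, 8–E form a matching, so any vertex cover needs at least 6 vertices (one per matched edge).
Conversely {1, 3, 4, 6, 8, A} meets every edge and has exactly 6 vertices, so 6 is optimal.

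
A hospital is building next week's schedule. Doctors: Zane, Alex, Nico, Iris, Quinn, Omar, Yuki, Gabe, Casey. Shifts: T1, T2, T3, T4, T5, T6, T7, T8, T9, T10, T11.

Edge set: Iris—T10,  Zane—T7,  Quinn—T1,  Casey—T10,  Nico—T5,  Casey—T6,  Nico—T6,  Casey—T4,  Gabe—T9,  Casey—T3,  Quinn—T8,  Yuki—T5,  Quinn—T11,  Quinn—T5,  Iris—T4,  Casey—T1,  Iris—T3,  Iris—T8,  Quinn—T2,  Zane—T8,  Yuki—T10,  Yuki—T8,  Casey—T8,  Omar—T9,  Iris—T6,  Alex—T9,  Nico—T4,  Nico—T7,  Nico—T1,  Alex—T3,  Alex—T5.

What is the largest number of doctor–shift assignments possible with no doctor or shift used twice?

8

For example, pair Zane-T7, Alex-T5, Nico-T4, Iris-T3, Quinn-T11, Omar-T9, Yuki-T8, Casey-T10.
The set {Omar, Gabe} has only 1 neighbour ({T9}), so by Hall's theorem at most 8 of the 9 doctors can be matched.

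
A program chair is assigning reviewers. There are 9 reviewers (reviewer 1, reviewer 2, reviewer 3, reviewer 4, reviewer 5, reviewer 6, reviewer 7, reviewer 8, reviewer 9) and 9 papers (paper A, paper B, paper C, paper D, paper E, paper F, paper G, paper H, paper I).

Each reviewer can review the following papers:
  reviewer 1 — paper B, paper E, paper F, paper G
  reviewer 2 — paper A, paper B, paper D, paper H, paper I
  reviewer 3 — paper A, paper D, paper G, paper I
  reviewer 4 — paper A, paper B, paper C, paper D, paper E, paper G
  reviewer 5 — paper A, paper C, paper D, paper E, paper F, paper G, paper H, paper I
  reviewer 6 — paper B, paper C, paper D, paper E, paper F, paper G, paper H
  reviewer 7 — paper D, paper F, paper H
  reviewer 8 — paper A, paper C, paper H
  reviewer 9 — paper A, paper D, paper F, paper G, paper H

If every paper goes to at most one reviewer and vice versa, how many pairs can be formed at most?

9

A valid assignment of size 9: reviewer 1–paper F, reviewer 2–paper I, reviewer 3–paper D, reviewer 4–paper C, reviewer 5–paper E, reviewer 6–paper B, reviewer 7–paper H, reviewer 8–paper A, reviewer 9–paper G.
All 9 reviewers are matched, so no larger matching exists.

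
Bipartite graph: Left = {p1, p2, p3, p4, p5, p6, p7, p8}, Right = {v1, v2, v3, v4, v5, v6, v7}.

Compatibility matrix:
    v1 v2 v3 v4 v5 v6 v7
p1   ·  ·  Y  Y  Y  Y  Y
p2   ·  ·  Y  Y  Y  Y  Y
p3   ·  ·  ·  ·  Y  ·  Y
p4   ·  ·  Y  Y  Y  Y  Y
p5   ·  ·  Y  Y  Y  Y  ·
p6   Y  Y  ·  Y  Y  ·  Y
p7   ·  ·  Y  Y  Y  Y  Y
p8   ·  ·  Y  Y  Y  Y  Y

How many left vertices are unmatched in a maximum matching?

2

One maximum matching: p1–v5, p2–v3, p3–v7, p4–v4, p5–v6, p6–v2.
The set {p1, p2, p3, p4, p5, p7, p8} has only 5 neighbours ({v3, v4, v5, v6, v7}), so by Hall's theorem at most 6 of the 8 left vertices can be matched.
That matches 6 of the 8, leaving 2 unmatched; no matching can do better.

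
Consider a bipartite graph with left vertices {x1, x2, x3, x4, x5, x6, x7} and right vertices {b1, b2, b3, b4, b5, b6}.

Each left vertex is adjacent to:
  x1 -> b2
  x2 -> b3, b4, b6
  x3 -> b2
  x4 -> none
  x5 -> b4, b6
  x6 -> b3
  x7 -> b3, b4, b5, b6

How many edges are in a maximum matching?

5

A valid assignment of size 5: x1-b2, x2-b6, x5-b4, x6-b3, x7-b5.
The set {x1, x3, x4} has only 1 neighbour ({b2}), so by Hall's theorem at most 5 of the 7 left vertices can be matched.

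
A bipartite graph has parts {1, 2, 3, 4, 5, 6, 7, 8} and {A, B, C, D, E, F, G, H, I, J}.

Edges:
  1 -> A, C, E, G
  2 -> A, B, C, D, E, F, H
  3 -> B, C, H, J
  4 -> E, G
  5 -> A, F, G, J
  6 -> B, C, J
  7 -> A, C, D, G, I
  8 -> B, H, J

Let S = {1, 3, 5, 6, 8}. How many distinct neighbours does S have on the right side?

The union of neighbours of {1, 3, 5, 6, 8} is {A, B, C, E, F, G, H, J}, which has 8 elements.
Since |N(S)| = 8 ≥ |S| = 5, Hall's condition holds for this subset.

8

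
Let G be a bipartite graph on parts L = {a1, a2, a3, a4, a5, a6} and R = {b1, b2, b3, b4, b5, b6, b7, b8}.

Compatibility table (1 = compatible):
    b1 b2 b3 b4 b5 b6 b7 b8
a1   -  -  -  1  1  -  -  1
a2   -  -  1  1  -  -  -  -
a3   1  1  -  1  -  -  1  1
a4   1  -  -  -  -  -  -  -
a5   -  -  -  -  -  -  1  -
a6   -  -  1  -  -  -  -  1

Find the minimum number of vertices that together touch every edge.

6

A maximum matching has 6 edges (e.g. a1–b5, a2–b4, a3–b2, a4–b1, a5–b7, a6–b3).
By König's theorem the minimum vertex cover has the same size. One such cover is {a1, a2, a3, a4, a5, a6}.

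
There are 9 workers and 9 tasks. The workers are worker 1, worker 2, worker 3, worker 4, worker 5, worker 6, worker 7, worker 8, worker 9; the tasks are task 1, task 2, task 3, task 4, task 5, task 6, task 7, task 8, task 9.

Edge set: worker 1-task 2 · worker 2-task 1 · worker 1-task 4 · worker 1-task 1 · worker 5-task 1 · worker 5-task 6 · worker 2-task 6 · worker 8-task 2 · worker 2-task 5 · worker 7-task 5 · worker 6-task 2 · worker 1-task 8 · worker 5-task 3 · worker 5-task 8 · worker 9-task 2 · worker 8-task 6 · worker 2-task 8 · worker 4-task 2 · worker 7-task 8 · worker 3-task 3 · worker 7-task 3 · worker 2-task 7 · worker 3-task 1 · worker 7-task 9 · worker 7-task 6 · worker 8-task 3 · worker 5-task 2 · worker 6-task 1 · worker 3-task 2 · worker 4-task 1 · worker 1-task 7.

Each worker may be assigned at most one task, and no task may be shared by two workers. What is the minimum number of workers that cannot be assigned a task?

A valid assignment of size 8: worker 1–task 4, worker 2–task 7, worker 3–task 3, worker 4–task 1, worker 5–task 8, worker 6–task 2, worker 7–task 5, worker 8–task 6.
The set {worker 4, worker 6, worker 9} has only 2 neighbours ({task 1, task 2}), so by Hall's theorem at most 8 of the 9 workers can be matched.
That matches 8 of the 9, leaving 1 unmatched; no matching can do better.

1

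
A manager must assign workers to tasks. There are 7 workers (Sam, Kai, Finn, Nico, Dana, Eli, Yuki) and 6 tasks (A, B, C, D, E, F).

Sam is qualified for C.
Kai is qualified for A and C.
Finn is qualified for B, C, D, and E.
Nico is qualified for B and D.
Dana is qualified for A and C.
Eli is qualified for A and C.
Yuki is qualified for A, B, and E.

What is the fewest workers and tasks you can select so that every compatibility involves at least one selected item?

5

A maximum matching has 5 edges (e.g. Sam–C, Kai–A, Finn–E, Nico–D, Yuki–B).
By König's theorem the minimum vertex cover has the same size. One such cover is {Finn, Nico, Yuki, A, C}.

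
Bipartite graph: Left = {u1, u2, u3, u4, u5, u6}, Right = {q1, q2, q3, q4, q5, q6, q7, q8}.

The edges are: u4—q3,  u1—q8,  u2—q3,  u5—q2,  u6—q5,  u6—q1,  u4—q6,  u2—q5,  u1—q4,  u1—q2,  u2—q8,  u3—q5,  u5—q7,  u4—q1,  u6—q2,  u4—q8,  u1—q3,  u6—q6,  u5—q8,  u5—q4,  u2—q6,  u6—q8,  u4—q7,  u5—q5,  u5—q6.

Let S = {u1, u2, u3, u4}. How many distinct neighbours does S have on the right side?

The union of neighbours of {u1, u2, u3, u4} is {q1, q2, q3, q4, q5, q6, q7, q8}, which has 8 elements.
Since |N(S)| = 8 ≥ |S| = 4, Hall's condition holds for this subset.

8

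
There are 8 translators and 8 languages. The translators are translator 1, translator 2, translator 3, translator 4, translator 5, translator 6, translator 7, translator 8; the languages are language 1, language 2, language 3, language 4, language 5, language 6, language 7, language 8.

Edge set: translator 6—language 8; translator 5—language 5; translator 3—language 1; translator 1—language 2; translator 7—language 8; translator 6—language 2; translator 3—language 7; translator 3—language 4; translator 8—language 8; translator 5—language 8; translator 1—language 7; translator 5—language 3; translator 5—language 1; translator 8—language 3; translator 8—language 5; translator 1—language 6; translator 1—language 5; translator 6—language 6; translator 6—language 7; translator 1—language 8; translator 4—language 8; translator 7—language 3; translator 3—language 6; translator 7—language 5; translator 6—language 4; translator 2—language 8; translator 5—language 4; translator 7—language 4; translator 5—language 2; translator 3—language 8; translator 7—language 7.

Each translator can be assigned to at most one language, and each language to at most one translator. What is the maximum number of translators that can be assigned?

7

One maximum matching: translator 1-language 7, translator 2-language 8, translator 3-language 1, translator 5-language 2, translator 6-language 6, translator 7-language 4, translator 8-language 3.
The set {translator 2, translator 4} has only 1 neighbour ({language 8}), so by Hall's theorem at most 7 of the 8 translators can be matched.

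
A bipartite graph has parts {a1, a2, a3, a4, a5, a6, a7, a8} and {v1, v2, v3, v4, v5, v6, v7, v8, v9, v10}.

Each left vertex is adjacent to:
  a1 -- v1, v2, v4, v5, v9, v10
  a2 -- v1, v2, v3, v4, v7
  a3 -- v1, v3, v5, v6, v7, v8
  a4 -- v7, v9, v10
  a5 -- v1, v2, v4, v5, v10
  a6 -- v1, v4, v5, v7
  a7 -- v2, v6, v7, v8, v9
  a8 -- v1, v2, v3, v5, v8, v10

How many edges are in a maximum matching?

One maximum matching: a1–v5, a2–v3, a3–v8, a4–v7, a5–v2, a6–v1, a7–v6, a8–v10.
This saturates every left vertex, so 8 is the maximum.

8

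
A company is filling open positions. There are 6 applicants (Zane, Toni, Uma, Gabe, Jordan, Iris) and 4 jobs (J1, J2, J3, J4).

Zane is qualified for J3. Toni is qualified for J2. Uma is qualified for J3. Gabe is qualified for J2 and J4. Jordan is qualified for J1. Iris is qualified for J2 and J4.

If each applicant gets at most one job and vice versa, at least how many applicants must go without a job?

A valid assignment of size 4: Zane–J3, Toni–J2, Gabe–J4, Jordan–J1.
The set {Zane, Toni, Uma, Gabe, Iris} has only 3 neighbours ({J2, J3, J4}), so by Hall's theorem at most 4 of the 6 applicants can be matched.
That matches 4 of the 6, leaving 2 unmatched; no matching can do better.

2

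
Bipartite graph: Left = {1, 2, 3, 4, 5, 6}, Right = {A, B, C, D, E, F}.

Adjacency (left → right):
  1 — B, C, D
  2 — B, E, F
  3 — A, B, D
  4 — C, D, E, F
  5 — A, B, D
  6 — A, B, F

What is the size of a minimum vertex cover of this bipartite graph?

6

A maximum matching has 6 edges (e.g. 1–C, 2–F, 3–A, 4–E, 5–D, 6–B).
By König's theorem the minimum vertex cover has the same size. One such cover is {1, 2, 3, 4, 5, 6}.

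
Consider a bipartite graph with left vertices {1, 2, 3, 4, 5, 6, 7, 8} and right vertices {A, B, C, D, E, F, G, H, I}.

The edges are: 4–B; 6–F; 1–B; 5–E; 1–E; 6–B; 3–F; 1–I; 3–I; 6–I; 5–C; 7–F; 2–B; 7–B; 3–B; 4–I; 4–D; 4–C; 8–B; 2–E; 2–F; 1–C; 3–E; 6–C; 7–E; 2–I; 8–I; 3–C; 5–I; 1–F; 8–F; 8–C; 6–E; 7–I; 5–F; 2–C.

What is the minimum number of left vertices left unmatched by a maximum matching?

One maximum matching: 1-I, 2-B, 3-F, 4-D, 5-C, 6-E.
The set {1, 2, 3, 5, 6, 7, 8} has only 5 neighbours ({B, C, E, F, I}), so by Hall's theorem at most 6 of the 8 left vertices can be matched.
That matches 6 of the 8, leaving 2 unmatched; no matching can do better.

2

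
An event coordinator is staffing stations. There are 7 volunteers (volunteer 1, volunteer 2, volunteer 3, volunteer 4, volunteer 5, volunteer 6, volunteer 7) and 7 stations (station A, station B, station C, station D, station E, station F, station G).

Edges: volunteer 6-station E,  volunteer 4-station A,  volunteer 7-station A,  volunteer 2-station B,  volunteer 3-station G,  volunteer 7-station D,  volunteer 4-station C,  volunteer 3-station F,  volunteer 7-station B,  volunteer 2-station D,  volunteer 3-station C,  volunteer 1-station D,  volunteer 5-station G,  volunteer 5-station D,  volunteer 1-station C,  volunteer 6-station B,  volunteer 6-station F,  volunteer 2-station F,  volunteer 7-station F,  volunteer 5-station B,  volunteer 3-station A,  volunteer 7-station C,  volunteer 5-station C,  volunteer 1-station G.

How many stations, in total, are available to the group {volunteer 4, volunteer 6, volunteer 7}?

6

The union of neighbours of {volunteer 4, volunteer 6, volunteer 7} is {station A, station B, station C, station D, station E, station F}, which has 6 elements.
Since |N(S)| = 6 ≥ |S| = 3, Hall's condition holds for this subset.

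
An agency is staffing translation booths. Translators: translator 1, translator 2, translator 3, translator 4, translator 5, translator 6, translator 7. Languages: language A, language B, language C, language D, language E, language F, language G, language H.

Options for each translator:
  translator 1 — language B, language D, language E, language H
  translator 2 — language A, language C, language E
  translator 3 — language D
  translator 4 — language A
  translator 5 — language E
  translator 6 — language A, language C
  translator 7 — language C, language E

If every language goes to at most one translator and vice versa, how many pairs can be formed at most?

5

One maximum matching: translator 1→language B, translator 2→language C, translator 3→language D, translator 4→language A, translator 5→language E.
The set {translator 2, translator 4, translator 5, translator 6, translator 7} has only 3 neighbours ({language A, language C, language E}), so by Hall's theorem at most 5 of the 7 translators can be matched.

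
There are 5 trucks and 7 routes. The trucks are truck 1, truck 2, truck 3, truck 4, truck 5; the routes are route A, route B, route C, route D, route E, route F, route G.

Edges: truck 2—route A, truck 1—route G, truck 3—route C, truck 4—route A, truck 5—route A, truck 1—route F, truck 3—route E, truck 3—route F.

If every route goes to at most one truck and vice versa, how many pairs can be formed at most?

3

For example, pair truck 1→route F, truck 2→route A, truck 3→route E.
The set {truck 2, truck 4, truck 5} has only 1 neighbour ({route A}), so by Hall's theorem at most 3 of the 5 trucks can be matched.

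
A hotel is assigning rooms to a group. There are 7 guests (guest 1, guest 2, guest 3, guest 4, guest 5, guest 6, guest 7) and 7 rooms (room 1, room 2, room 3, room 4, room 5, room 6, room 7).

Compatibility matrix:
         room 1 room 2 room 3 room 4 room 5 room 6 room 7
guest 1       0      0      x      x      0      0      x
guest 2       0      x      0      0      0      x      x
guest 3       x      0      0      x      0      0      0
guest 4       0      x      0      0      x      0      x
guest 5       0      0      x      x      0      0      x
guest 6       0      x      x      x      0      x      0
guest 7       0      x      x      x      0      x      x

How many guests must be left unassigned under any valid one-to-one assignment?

A valid assignment of size 7: guest 1–room 3, guest 2–room 2, guest 3–room 1, guest 4–room 5, guest 5–room 7, guest 6–room 6, guest 7–room 4.
This saturates every guest, so 7 is the maximum.
That matches 7 of the 7, leaving 0 unmatched; no matching can do better.

0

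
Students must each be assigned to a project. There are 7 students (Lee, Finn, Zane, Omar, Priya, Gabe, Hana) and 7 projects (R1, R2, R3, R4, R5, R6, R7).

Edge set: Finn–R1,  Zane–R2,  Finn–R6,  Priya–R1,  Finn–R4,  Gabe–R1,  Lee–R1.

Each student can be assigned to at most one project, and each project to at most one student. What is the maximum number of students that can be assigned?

For example, pair Lee–R1, Finn–R4, Zane–R2.
The set {Lee, Omar, Priya, Gabe, Hana} has only 1 neighbour ({R1}), so by Hall's theorem at most 3 of the 7 students can be matched.

3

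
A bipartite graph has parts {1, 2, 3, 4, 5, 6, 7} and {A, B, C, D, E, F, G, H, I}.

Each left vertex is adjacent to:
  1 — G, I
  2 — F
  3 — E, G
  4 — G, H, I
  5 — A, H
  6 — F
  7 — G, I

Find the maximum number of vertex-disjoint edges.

6

One maximum matching: 1–I, 2–F, 3–E, 4–H, 5–A, 7–G.
The set {2, 6} has only 1 neighbour ({F}), so by Hall's theorem at most 6 of the 7 left vertices can be matched.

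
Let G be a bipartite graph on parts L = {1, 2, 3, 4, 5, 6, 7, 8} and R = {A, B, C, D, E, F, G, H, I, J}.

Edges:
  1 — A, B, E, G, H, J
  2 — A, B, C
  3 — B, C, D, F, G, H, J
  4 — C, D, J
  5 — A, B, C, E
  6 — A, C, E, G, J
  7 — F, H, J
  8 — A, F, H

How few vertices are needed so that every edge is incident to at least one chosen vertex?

8

{1, 2, 3, 4, 5, 6, 7, 8} is a vertex cover of size 8: every edge has an endpoint in this set.
No smaller cover exists because 1–A, 2–B, 3–G, 4–C, 5–E, 6–J, 7–H, 8–F is a matching of size 8, and a cover must include an endpoint of each of these disjoint edges (König's theorem).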